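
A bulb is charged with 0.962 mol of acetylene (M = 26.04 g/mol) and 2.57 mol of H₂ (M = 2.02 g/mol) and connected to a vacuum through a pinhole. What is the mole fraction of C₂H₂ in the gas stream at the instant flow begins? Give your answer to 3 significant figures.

0.0944

Effusion rate of each component ∝ n_i/√M_i (partial pressure × 1/√M).
Mole fraction of C₂H₂ in the effusate = (n_C₂H₂/√M_C₂H₂) / (n_C₂H₂/√M_C₂H₂ + n_H₂/√M_H₂)
= (0.962/√26.04) / (0.962/√26.04 + 2.57/√2.02) = 0.1885/(0.1885 + 1.808) = 0.0944.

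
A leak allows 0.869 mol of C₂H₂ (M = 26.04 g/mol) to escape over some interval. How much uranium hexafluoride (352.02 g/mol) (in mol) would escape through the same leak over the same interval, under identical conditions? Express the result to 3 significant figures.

Graham's law gives rate_UF₆/rate_C₂H₂ = √(M_C₂H₂/M_UF₆) = √(26.04/352.02) = √0.07397 = 0.2720.
So the amount for UF₆ is 0.869 × 0.2720 = 0.236 mol.

0.236 mol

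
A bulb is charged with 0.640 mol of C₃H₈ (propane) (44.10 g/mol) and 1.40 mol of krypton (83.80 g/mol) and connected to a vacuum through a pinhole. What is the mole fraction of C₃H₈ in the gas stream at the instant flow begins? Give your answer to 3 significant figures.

0.387

Rate_i ∝ x_i/√M_i (Graham's law weighted by mole fraction), so the effusate composition follows n_i/√M_i.
Mole fraction of C₃H₈ in the effusate = (n_C₃H₈/√M_C₃H₈) / (n_C₃H₈/√M_C₃H₈ + n_Kr/√M_Kr)
= (0.640/√44.10) / (0.640/√44.10 + 1.40/√83.80) = 0.09637/(0.09637 + 0.1529) = 0.387.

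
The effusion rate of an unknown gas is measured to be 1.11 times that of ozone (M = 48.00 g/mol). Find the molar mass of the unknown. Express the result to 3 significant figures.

Since effusion rate ∝ 1/√M, rate_X/rate_O₃ = √(M_O₃/M_X).
1.11 = √(48.00/M_X)
M_X = 48.00 / 1.11² = 48.00 / 1.232 = 39.0 g/mol

39.0 g/mol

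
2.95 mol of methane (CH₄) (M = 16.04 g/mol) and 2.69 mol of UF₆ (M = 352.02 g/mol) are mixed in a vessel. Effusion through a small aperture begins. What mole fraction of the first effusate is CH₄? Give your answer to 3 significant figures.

Each component's effusion rate ∝ (its partial pressure)·(1/√M) ∝ n_i/√M_i.
x_CH₄(eff) = (n_CH₄/√M_CH₄) / (n_CH₄/√M_CH₄ + n_UF₆/√M_UF₆)
= (2.95/√16.04) / (2.95/√16.04 + 2.69/√352.02) = 0.7366/(0.7366 + 0.1434) = 0.837.

0.837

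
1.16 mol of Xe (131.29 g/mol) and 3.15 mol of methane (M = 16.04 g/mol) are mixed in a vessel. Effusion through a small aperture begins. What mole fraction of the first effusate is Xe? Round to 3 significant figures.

0.114

Each component's effusion rate ∝ (its partial pressure)·(1/√M) ∝ n_i/√M_i.
x_Xe(eff) = (n_Xe/√M_Xe) / (n_Xe/√M_Xe + n_CH₄/√M_CH₄)
= (1.16/√131.29) / (1.16/√131.29 + 3.15/√16.04) = 0.1012/(0.1012 + 0.7865) = 0.114.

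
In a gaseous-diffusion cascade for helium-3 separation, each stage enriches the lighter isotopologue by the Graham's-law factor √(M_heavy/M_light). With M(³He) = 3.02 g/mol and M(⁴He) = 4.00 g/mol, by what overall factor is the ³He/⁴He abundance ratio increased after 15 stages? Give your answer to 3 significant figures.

After 15 stages the ratio has grown by (√(4.00/3.02))^15 = (4.00/3.02)^(15/2).
= 1.32450^(15/2) = 8.23.

8.23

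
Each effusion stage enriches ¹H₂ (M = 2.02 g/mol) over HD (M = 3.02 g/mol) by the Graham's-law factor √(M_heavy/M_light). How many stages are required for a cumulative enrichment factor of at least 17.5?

With α = √(3.02/2.02) per stage, ln α = ½ ln(1.49505) = 0.2011.
Need α^N ≥ 17.5 ⇒ N ≥ ln(17.5) / ln α = 2.862 / 0.2011 = 14.23.
Minimum whole number of stages: N = 15.

15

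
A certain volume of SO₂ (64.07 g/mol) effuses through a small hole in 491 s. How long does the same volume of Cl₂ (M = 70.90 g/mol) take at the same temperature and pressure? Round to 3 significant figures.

517 s

By Graham's law, t_Cl₂/t_SO₂ = √(M_Cl₂/M_SO₂) = √(70.90/64.07) = √1.107 = 1.052.
So the time for Cl₂ is 491 × 1.052 = 517 s.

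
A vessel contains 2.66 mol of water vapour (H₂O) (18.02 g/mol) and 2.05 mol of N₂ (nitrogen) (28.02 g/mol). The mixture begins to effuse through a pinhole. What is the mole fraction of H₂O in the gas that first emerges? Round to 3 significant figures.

Rate_i ∝ x_i/√M_i (Graham's law weighted by mole fraction), so the effusate composition follows n_i/√M_i.
x_H₂O(eff) = (n_H₂O/√M_H₂O) / (n_H₂O/√M_H₂O + n_N₂/√M_N₂)
= (2.66/√18.02) / (2.66/√18.02 + 2.05/√28.02) = 0.6266/(0.6266 + 0.3873) = 0.618.

0.618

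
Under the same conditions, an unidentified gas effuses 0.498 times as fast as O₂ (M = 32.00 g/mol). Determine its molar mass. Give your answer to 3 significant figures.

Graham's law gives rate_X/rate_O₂ = √(M_O₂/M_X).
0.498 = √(32.00/M_X)
M_X = 32.00 / 0.498² = 32.00 / 0.2480 = 129 g/mol

129 g/mol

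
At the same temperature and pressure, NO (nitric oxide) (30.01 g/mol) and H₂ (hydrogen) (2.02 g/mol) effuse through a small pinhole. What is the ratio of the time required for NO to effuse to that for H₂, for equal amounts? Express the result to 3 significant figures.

3.85

Since effusion rate ∝ 1/√M, t_NO/t_H₂ = √(M_NO/M_H₂) = √(30.01/2.02) = √14.86 = 3.85.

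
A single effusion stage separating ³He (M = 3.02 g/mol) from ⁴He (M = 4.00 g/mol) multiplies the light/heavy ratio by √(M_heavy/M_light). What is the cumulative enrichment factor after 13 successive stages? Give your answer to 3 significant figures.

The single-stage factor is √(M_heavy/M_light), so 13 stages give [√(4.00/3.02)]^13 = (4.00/3.02)^(13/2).
= 1.32450^(13/2) = 6.21.

6.21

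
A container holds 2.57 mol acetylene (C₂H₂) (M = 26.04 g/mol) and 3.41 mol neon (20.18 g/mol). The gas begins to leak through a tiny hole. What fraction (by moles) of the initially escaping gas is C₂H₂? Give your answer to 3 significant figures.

Each component's effusion rate ∝ (its partial pressure)·(1/√M) ∝ n_i/√M_i.
x_C₂H₂(eff) = (n_C₂H₂/√M_C₂H₂) / (n_C₂H₂/√M_C₂H₂ + n_Ne/√M_Ne)
= (2.57/√26.04) / (2.57/√26.04 + 3.41/√20.18) = 0.5036/(0.5036 + 0.7591) = 0.399.

0.399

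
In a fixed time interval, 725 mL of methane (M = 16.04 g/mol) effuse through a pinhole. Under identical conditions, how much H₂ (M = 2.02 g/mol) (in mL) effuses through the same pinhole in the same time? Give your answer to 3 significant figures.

2040 mL

From Graham's law, rate_H₂/rate_CH₄ = √(M_CH₄/M_H₂) = √(16.04/2.02) = √7.941 = 2.818.
So the volume for H₂ is 725 × 2.818 = 2040 mL.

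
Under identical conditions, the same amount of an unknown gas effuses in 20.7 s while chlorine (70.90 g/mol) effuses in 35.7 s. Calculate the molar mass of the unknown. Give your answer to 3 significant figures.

23.8 g/mol

Graham's law gives t_X/t_Cl₂ = √(M_X/M_Cl₂).
20.7/35.7 = 0.5798 = √(M_X/70.90)
M_X = 70.90 × 0.5798² = 70.90 × 0.3362 = 23.8 g/mol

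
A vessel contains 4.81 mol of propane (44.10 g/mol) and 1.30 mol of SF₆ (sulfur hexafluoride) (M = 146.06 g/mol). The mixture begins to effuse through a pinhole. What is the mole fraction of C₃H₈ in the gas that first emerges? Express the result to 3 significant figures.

The effusion rate of species i is ∝ p_i/√M_i ∝ n_i/√M_i.
Mole fraction of C₃H₈ in the effusate = (n_C₃H₈/√M_C₃H₈) / (n_C₃H₈/√M_C₃H₈ + n_SF₆/√M_SF₆)
= (4.81/√44.10) / (4.81/√44.10 + 1.30/√146.06) = 0.7243/(0.7243 + 0.1076) = 0.871.

0.871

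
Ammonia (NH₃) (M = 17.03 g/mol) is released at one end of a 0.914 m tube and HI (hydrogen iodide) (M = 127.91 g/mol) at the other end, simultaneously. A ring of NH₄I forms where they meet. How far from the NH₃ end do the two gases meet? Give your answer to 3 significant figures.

0.670 m

In equal time, each gas travels a distance ∝ its rate ∝ 1/√M, so d_NH₃/d_HI = √(M_HI/M_NH₃) = √(127.91/17.03) = 2.741.
With d_NH₃ + d_HI = 0.914 m, d_HI = 0.914/(1 + 2.741) = 0.2443 m.
d_NH₃ = 0.914 − 0.2443 = 0.670 m.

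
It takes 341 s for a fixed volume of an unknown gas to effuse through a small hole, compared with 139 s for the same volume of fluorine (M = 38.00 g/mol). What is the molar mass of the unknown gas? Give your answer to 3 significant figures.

By Graham's law, t_X/t_F₂ = √(M_X/M_F₂).
341/139 = 2.453 = √(M_X/38.00)
M_X = 38.00 × 2.453² = 38.00 × 6.018 = 229 g/mol

229 g/mol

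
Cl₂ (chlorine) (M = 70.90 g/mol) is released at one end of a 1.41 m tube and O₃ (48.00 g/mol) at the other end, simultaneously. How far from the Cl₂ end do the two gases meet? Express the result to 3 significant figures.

Distances travelled in equal time are proportional to diffusion rates, so d_Cl₂/d_O₃ = √(M_O₃/M_Cl₂) = √(48.00/70.90) = 0.8228.
With d_Cl₂ + d_O₃ = 1.41 m, d_O₃ = 1.41/(1 + 0.8228) = 0.7735 m.
d_Cl₂ = 1.41 − 0.7735 = 0.636 m.

0.636 m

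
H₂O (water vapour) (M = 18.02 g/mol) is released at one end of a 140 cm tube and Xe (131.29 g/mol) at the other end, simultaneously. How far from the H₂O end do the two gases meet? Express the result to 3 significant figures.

Distances travelled in equal time are proportional to diffusion rates, so d_H₂O/d_Xe = √(M_Xe/M_H₂O) = √(131.29/18.02) = 2.699.
With d_H₂O + d_Xe = 140 cm, d_Xe = 140/(1 + 2.699) = 37.85 cm.
d_H₂O = 140 − 37.85 = 102 cm.

102 cm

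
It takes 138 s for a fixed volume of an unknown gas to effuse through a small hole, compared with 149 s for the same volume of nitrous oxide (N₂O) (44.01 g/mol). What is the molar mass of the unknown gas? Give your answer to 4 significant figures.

37.75 g/mol

Since effusion rate ∝ 1/√M, t_X/t_N₂O = √(M_X/M_N₂O).
138/149 = 0.9262 = √(M_X/44.01)
M_X = 44.01 × 0.9262² = 44.01 × 0.8578 = 37.75 g/mol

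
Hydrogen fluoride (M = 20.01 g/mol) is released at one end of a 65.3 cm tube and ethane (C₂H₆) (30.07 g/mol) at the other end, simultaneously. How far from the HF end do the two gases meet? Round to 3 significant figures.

The fronts meet when d_HF + d_C₂H₆ = L with d_HF/d_C₂H₆ = √(M_C₂H₆/M_HF) (Graham's law). Here √(M_C₂H₆/M_HF) = √(30.07/20.01) = 1.226.
With d_HF + d_C₂H₆ = 65.3 cm, d_C₂H₆ = 65.3/(1 + 1.226) = 29.34 cm.
d_HF = 65.3 − 29.34 = 36.0 cm.

36.0 cm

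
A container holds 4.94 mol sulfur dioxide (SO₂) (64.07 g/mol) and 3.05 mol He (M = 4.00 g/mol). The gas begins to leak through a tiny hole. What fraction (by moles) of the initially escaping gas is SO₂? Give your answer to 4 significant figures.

The effusion rate of species i is ∝ p_i/√M_i ∝ n_i/√M_i.
x_SO₂(eff) = (n_SO₂/√M_SO₂) / (n_SO₂/√M_SO₂ + n_He/√M_He)
= (4.94/√64.07) / (4.94/√64.07 + 3.05/√4.00) = 0.6172/(0.6172 + 1.525) = 0.2881.

0.2881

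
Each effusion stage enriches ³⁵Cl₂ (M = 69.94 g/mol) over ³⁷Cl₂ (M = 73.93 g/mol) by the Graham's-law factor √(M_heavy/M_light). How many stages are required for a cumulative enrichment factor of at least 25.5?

117

Per stage α = (73.93/69.94)^(1/2) = 1.05705^0.5, giving ln α = 0.02774.
Need α^N ≥ 25.5 ⇒ N ≥ ln(25.5) / ln α = 3.239 / 0.02774 = 116.75.
Rounding up, N = 117 stages.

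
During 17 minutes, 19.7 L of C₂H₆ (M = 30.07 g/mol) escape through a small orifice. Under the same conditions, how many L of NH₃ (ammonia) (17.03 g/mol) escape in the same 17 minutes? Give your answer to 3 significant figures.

26.2 L

Since effusion rate ∝ 1/√M, rate_NH₃/rate_C₂H₆ = √(M_C₂H₆/M_NH₃) = √(30.07/17.03) = √1.766 = 1.329.
So the volume for NH₃ is 19.7 × 1.329 = 26.2 L.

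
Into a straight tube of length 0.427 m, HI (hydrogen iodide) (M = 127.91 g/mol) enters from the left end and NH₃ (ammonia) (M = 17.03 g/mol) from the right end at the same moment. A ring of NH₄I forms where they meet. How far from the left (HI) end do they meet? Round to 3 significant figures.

0.114 m

In equal time, each gas travels a distance ∝ its rate ∝ 1/√M, so d_HI/d_NH₃ = √(M_NH₃/M_HI) = √(17.03/127.91) = 0.3649.
With d_HI + d_NH₃ = 0.427 m, d_NH₃ = 0.427/(1 + 0.3649) = 0.3128 m.
d_HI = 0.427 − 0.3128 = 0.114 m.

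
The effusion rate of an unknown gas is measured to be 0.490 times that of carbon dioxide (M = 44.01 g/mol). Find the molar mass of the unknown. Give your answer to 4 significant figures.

183.3 g/mol

Since effusion rate ∝ 1/√M, rate_X/rate_CO₂ = √(M_CO₂/M_X).
0.490 = √(44.01/M_X)
M_X = 44.01 / 0.490² = 44.01 / 0.2401 = 183.3 g/mol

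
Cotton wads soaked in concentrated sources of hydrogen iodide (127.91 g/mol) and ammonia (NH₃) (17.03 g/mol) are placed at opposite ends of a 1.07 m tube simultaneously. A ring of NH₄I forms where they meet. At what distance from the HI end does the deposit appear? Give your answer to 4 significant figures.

Distances travelled in equal time are proportional to diffusion rates, so d_HI/d_NH₃ = √(M_NH₃/M_HI) = √(17.03/127.91) = 0.3649.
With d_HI + d_NH₃ = 1.07 m, d_NH₃ = 1.07/(1 + 0.3649) = 0.7839 m.
d_HI = 1.07 − 0.7839 = 0.2861 m.

0.2861 m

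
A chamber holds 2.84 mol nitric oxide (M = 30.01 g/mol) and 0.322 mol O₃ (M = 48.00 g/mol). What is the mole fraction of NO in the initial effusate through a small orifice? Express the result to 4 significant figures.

Each component's effusion rate ∝ (its partial pressure)·(1/√M) ∝ n_i/√M_i.
Mole fraction of NO in the effusate = (n_NO/√M_NO) / (n_NO/√M_NO + n_O₃/√M_O₃)
= (2.84/√30.01) / (2.84/√30.01 + 0.322/√48.00) = 0.5184/(0.5184 + 0.04648) = 0.9177.

0.9177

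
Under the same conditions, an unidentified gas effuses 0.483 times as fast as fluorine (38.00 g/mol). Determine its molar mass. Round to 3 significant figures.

163 g/mol

From Graham's law, rate_X/rate_F₂ = √(M_F₂/M_X).
0.483 = √(38.00/M_X)
M_X = 38.00 / 0.483² = 38.00 / 0.2333 = 163 g/mol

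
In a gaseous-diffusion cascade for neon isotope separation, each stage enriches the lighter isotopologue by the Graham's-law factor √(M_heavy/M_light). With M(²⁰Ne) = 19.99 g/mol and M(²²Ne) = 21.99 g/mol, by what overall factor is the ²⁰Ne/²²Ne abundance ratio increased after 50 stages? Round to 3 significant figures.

10.8

Each stage multiplies the ratio by α = √(21.99/19.99), so after 50 stages the overall factor is α^50 = (21.99/19.99)^(50/2).
= 1.10005^25 = 10.8.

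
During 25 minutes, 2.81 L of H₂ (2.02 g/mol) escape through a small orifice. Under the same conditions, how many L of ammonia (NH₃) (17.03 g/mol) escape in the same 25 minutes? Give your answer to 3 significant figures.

Using Graham's law: rate_NH₃/rate_H₂ = √(M_H₂/M_NH₃) = √(2.02/17.03) = √0.1186 = 0.3444.
So the volume for NH₃ is 2.81 × 0.3444 = 0.968 L.

0.968 L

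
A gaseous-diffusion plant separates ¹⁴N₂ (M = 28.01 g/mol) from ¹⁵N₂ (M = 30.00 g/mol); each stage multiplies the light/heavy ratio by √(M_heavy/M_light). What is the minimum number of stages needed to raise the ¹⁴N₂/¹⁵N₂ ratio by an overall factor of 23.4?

Single-stage factor α = √(30.00/28.01), so ln α = ½ ln(1.07105) = 0.03432.
Need α^N ≥ 23.4 ⇒ N ≥ ln(23.4) / ln α = 3.153 / 0.03432 = 91.87.
So at least 92 stages are needed.

92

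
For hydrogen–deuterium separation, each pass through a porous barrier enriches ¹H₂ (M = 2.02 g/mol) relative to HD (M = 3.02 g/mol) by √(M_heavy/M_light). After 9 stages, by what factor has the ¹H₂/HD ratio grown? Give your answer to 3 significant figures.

The single-stage factor is √(M_heavy/M_light), so 9 stages give [√(3.02/2.02)]^9 = (3.02/2.02)^(9/2).
= 1.49505^(9/2) = 6.11.

6.11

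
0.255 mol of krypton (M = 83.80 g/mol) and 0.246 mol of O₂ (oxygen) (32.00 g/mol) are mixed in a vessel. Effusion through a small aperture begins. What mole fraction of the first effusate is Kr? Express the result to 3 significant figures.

0.390

Effusion rate of each component ∝ n_i/√M_i (partial pressure × 1/√M).
x_Kr(eff) = (n_Kr/√M_Kr) / (n_Kr/√M_Kr + n_O₂/√M_O₂)
= (0.255/√83.80) / (0.255/√83.80 + 0.246/√32.00) = 0.02786/(0.02786 + 0.04349) = 0.390.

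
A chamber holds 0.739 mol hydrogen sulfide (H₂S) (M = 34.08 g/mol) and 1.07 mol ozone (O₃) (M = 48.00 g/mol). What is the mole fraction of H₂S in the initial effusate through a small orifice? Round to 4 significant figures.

0.4504

Each component's effusion rate ∝ (its partial pressure)·(1/√M) ∝ n_i/√M_i.
Mole fraction of H₂S in the effusate = (n_H₂S/√M_H₂S) / (n_H₂S/√M_H₂S + n_O₃/√M_O₃)
= (0.739/√34.08) / (0.739/√34.08 + 1.07/√48.00) = 0.1266/(0.1266 + 0.1544) = 0.4504.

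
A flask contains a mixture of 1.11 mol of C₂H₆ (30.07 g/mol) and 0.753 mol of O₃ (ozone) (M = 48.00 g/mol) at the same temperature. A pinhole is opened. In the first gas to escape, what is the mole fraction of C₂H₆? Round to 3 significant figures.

Each component's effusion rate ∝ (its partial pressure)·(1/√M) ∝ n_i/√M_i.
x_C₂H₆(eff) = (n_C₂H₆/√M_C₂H₆) / (n_C₂H₆/√M_C₂H₆ + n_O₃/√M_O₃)
= (1.11/√30.07) / (1.11/√30.07 + 0.753/√48.00) = 0.2024/(0.2024 + 0.1087) = 0.651.

0.651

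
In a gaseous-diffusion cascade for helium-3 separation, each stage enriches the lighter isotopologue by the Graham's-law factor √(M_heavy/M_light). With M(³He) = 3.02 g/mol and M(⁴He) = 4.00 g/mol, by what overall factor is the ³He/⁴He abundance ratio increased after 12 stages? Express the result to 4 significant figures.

The single-stage factor is √(M_heavy/M_light), so 12 stages give [√(4.00/3.02)]^12 = (4.00/3.02)^(12/2).
= 1.32450^6 = 5.399.

5.399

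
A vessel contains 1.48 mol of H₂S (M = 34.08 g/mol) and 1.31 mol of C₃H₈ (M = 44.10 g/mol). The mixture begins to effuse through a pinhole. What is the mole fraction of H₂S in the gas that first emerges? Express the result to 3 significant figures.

Each component's effusion rate ∝ (its partial pressure)·(1/√M) ∝ n_i/√M_i.
Mole fraction of H₂S in the effusate = (n_H₂S/√M_H₂S) / (n_H₂S/√M_H₂S + n_C₃H₈/√M_C₃H₈)
= (1.48/√34.08) / (1.48/√34.08 + 1.31/√44.10) = 0.2535/(0.2535 + 0.1973) = 0.562.

0.562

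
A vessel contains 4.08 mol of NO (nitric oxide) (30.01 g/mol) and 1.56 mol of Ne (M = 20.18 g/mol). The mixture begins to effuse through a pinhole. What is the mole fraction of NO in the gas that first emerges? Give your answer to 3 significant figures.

The effusion rate of species i is ∝ p_i/√M_i ∝ n_i/√M_i.
So x_NO in the escaping gas = (n_NO/√M_NO) / Σ(n_i/√M_i)
= (4.08/√30.01) / (4.08/√30.01 + 1.56/√20.18) = 0.7448/(0.7448 + 0.3473) = 0.682.

0.682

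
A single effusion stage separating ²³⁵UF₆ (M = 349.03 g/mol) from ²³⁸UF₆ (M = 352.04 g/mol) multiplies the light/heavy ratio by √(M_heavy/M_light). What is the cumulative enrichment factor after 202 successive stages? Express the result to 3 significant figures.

2.38

Overall factor = α^202 with α = √(352.04/349.03), i.e. (352.04/349.03)^(202/2).
= 1.00862^101 = 2.38.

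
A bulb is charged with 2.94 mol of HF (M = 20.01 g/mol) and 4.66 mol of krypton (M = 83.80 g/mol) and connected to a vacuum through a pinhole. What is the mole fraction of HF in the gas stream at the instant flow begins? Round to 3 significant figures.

Effusion rate of each component ∝ n_i/√M_i (partial pressure × 1/√M).
Mole fraction of HF in the effusate = (n_HF/√M_HF) / (n_HF/√M_HF + n_Kr/√M_Kr)
= (2.94/√20.01) / (2.94/√20.01 + 4.66/√83.80) = 0.6572/(0.6572 + 0.5091) = 0.564.

0.564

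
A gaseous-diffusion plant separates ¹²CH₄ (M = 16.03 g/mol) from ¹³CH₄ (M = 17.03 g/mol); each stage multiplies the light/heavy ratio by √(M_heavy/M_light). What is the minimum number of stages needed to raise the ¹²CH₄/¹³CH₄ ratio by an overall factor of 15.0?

90

With α = √(17.03/16.03) per stage, ln α = ½ ln(1.06238) = 0.03026.
Need α^N ≥ 15.0 ⇒ N ≥ ln(15.0) / ln α = 2.708 / 0.03026 = 89.50.
Rounding up, N = 90 stages.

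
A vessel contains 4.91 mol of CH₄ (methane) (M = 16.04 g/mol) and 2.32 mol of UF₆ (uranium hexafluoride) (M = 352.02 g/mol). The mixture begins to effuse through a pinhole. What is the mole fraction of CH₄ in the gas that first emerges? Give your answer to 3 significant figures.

The effusion rate of species i is ∝ p_i/√M_i ∝ n_i/√M_i.
So x_CH₄ in the escaping gas = (n_CH₄/√M_CH₄) / Σ(n_i/√M_i)
= (4.91/√16.04) / (4.91/√16.04 + 2.32/√352.02) = 1.226/(1.226 + 0.1237) = 0.908.

0.908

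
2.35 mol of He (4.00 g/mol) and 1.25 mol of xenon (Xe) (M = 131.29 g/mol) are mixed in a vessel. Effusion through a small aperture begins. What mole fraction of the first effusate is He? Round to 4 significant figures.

The effusion rate of species i is ∝ p_i/√M_i ∝ n_i/√M_i.
Mole fraction of He in the effusate = (n_He/√M_He) / (n_He/√M_He + n_Xe/√M_Xe)
= (2.35/√4.00) / (2.35/√4.00 + 1.25/√131.29) = 1.175/(1.175 + 0.1091) = 0.9150.

0.9150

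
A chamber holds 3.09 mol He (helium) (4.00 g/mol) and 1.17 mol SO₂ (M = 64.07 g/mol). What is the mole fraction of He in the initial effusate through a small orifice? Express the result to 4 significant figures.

0.9136

Rate_i ∝ x_i/√M_i (Graham's law weighted by mole fraction), so the effusate composition follows n_i/√M_i.
Mole fraction of He in the effusate = (n_He/√M_He) / (n_He/√M_He + n_SO₂/√M_SO₂)
= (3.09/√4.00) / (3.09/√4.00 + 1.17/√64.07) = 1.545/(1.545 + 0.1462) = 0.9136.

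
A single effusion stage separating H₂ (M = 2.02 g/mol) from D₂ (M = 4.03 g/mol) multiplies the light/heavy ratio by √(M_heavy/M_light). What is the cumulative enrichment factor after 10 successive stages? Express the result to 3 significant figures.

31.6

After 10 stages the ratio has grown by (√(4.03/2.02))^10 = (4.03/2.02)^(10/2).
= 1.99505^5 = 31.6.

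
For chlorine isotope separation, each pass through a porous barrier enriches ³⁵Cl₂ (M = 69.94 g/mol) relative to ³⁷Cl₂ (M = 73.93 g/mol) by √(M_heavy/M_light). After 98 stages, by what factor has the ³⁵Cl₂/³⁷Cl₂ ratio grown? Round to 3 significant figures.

Each stage multiplies the ratio by α = √(73.93/69.94), so after 98 stages the overall factor is α^98 = (73.93/69.94)^(98/2).
= 1.05705^49 = 15.2.

15.2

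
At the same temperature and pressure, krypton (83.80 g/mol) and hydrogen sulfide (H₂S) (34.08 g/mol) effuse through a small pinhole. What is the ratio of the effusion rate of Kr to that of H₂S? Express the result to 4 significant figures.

0.6377

Since effusion rate ∝ 1/√M, rate_Kr/rate_H₂S = √(M_H₂S/M_Kr) = √(34.08/83.80) = √0.4067 = 0.6377.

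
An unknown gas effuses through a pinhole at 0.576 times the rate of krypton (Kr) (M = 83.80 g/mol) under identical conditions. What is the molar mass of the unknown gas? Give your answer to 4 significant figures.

Since effusion rate ∝ 1/√M, rate_X/rate_Kr = √(M_Kr/M_X).
0.576 = √(83.80/M_X)
M_X = 83.80 / 0.576² = 83.80 / 0.3318 = 252.6 g/mol

252.6 g/mol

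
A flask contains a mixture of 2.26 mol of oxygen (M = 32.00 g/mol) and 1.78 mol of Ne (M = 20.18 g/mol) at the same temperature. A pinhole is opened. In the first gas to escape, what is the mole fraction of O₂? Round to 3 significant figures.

0.502

Each component's effusion rate ∝ (its partial pressure)·(1/√M) ∝ n_i/√M_i.
Mole fraction of O₂ in the effusate = (n_O₂/√M_O₂) / (n_O₂/√M_O₂ + n_Ne/√M_Ne)
= (2.26/√32.00) / (2.26/√32.00 + 1.78/√20.18) = 0.3995/(0.3995 + 0.3962) = 0.502.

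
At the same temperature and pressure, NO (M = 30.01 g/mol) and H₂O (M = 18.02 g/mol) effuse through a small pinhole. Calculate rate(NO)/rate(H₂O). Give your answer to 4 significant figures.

Using Graham's law: rate_NO/rate_H₂O = √(M_H₂O/M_NO) = √(18.02/30.01) = √0.6005 = 0.7749.

0.7749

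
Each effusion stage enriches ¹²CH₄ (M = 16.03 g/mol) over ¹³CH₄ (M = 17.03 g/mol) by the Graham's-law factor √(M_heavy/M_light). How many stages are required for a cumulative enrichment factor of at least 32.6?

With α = √(17.03/16.03) per stage, ln α = ½ ln(1.06238) = 0.03026.
Need α^N ≥ 32.6 ⇒ N ≥ ln(32.6) / ln α = 3.484 / 0.03026 = 115.16.
So at least 116 stages are needed.

116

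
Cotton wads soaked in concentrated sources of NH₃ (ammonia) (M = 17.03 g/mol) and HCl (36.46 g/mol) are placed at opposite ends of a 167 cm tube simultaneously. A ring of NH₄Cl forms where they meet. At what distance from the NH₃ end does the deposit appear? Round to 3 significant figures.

99.2 cm

The fronts meet when d_NH₃ + d_HCl = L with d_NH₃/d_HCl = √(M_HCl/M_NH₃) (Graham's law). Here √(M_HCl/M_NH₃) = √(36.46/17.03) = 1.463.
With d_NH₃ + d_HCl = 167 cm, d_HCl = 167/(1 + 1.463) = 67.80 cm.
d_NH₃ = 167 − 67.80 = 99.2 cm.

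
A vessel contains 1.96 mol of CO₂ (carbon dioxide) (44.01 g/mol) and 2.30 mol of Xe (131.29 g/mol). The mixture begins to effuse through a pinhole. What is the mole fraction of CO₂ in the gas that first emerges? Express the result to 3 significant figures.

Effusion rate of each component ∝ n_i/√M_i (partial pressure × 1/√M).
So x_CO₂ in the escaping gas = (n_CO₂/√M_CO₂) / Σ(n_i/√M_i)
= (1.96/√44.01) / (1.96/√44.01 + 2.30/√131.29) = 0.2954/(0.2954 + 0.2007) = 0.595.

0.595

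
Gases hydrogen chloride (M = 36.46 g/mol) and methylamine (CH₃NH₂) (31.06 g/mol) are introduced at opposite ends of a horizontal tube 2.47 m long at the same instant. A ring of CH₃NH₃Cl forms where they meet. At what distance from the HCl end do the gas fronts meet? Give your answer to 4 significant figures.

1.186 m

In equal time, each gas travels a distance ∝ its rate ∝ 1/√M, so d_HCl/d_CH₃NH₂ = √(M_CH₃NH₂/M_HCl) = √(31.06/36.46) = 0.9230.
With d_HCl + d_CH₃NH₂ = 2.47 m, d_CH₃NH₂ = 2.47/(1 + 0.9230) = 1.284 m.
d_HCl = 2.47 − 1.284 = 1.186 m.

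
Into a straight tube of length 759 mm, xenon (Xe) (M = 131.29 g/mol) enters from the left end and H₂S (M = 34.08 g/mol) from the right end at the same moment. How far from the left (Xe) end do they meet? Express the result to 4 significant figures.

In equal time, each gas travels a distance ∝ its rate ∝ 1/√M, so d_Xe/d_H₂S = √(M_H₂S/M_Xe) = √(34.08/131.29) = 0.5095.
With d_Xe + d_H₂S = 759 mm, d_H₂S = 759/(1 + 0.5095) = 502.8 mm.
d_Xe = 759 − 502.8 = 256.2 mm.

256.2 mm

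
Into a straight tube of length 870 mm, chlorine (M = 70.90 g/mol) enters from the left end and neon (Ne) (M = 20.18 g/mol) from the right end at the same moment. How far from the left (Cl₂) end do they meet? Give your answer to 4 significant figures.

In equal time, each gas travels a distance ∝ its rate ∝ 1/√M, so d_Cl₂/d_Ne = √(M_Ne/M_Cl₂) = √(20.18/70.90) = 0.5335.
With d_Cl₂ + d_Ne = 870 mm, d_Ne = 870/(1 + 0.5335) = 567.3 mm.
d_Cl₂ = 870 − 567.3 = 302.7 mm.

302.7 mm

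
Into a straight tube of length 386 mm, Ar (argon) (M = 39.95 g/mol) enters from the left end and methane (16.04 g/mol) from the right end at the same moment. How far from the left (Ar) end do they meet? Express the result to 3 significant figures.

150 mm

The fronts meet when d_Ar + d_CH₄ = L with d_Ar/d_CH₄ = √(M_CH₄/M_Ar) (Graham's law). Here √(M_CH₄/M_Ar) = √(16.04/39.95) = 0.6336.
With d_Ar + d_CH₄ = 386 mm, d_CH₄ = 386/(1 + 0.6336) = 236.3 mm.
d_Ar = 386 − 236.3 = 150 mm.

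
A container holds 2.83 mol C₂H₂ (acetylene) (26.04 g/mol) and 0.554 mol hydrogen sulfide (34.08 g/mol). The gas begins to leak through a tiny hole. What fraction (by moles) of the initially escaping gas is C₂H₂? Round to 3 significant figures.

0.854

Rate_i ∝ x_i/√M_i (Graham's law weighted by mole fraction), so the effusate composition follows n_i/√M_i.
x_C₂H₂(eff) = (n_C₂H₂/√M_C₂H₂) / (n_C₂H₂/√M_C₂H₂ + n_H₂S/√M_H₂S)
= (2.83/√26.04) / (2.83/√26.04 + 0.554/√34.08) = 0.5546/(0.5546 + 0.09490) = 0.854.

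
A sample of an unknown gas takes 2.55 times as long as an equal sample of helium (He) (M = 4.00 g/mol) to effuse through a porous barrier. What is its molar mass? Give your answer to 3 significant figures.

26.0 g/mol

From Graham's law, t_X/t_He = √(M_X/M_He).
2.55 = √(M_X/4.00)
M_X = 4.00 × 2.55² = 4.00 × 6.502 = 26.0 g/mol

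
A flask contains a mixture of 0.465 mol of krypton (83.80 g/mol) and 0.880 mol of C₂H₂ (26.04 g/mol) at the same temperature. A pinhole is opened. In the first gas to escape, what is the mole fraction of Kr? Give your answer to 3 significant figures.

0.228

Each component's effusion rate ∝ (its partial pressure)·(1/√M) ∝ n_i/√M_i.
Mole fraction of Kr in the effusate = (n_Kr/√M_Kr) / (n_Kr/√M_Kr + n_C₂H₂/√M_C₂H₂)
= (0.465/√83.80) / (0.465/√83.80 + 0.880/√26.04) = 0.05080/(0.05080 + 0.1724) = 0.228.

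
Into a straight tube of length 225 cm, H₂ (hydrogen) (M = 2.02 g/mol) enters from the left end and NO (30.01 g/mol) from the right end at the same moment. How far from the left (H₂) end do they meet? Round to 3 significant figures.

Graham's law gives d_H₂/d_NO = rate_H₂/rate_NO = √(M_NO/M_H₂) = √(30.01/2.02) = 3.854.
With d_H₂ + d_NO = 225 cm, d_NO = 225/(1 + 3.854) = 46.35 cm.
d_H₂ = 225 − 46.35 = 179 cm.

179 cm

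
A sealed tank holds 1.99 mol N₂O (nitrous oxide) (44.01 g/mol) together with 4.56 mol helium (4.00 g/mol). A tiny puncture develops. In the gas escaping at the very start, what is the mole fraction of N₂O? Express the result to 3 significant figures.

Rate_i ∝ x_i/√M_i (Graham's law weighted by mole fraction), so the effusate composition follows n_i/√M_i.
So x_N₂O in the escaping gas = (n_N₂O/√M_N₂O) / Σ(n_i/√M_i)
= (1.99/√44.01) / (1.99/√44.01 + 4.56/√4.00) = 0.3000/(0.3000 + 2.280) = 0.116.

0.116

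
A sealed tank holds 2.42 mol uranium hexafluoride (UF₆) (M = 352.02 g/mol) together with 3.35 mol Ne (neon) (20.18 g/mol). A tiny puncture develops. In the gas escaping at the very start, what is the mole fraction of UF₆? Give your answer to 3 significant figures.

0.147

The effusion rate of species i is ∝ p_i/√M_i ∝ n_i/√M_i.
Mole fraction of UF₆ in the effusate = (n_UF₆/√M_UF₆) / (n_UF₆/√M_UF₆ + n_Ne/√M_Ne)
= (2.42/√352.02) / (2.42/√352.02 + 3.35/√20.18) = 0.1290/(0.1290 + 0.7457) = 0.147.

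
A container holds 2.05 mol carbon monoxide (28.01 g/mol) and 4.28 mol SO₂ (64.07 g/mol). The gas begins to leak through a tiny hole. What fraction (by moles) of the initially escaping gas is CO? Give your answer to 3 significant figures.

0.420

Rate_i ∝ x_i/√M_i (Graham's law weighted by mole fraction), so the effusate composition follows n_i/√M_i.
Mole fraction of CO in the effusate = (n_CO/√M_CO) / (n_CO/√M_CO + n_SO₂/√M_SO₂)
= (2.05/√28.01) / (2.05/√28.01 + 4.28/√64.07) = 0.3873/(0.3873 + 0.5347) = 0.420.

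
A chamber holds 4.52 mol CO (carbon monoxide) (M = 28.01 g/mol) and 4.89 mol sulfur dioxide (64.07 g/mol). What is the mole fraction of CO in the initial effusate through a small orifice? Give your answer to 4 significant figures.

0.5830

Effusion rate of each component ∝ n_i/√M_i (partial pressure × 1/√M).
So x_CO in the escaping gas = (n_CO/√M_CO) / Σ(n_i/√M_i)
= (4.52/√28.01) / (4.52/√28.01 + 4.89/√64.07) = 0.8540/(0.8540 + 0.6109) = 0.5830.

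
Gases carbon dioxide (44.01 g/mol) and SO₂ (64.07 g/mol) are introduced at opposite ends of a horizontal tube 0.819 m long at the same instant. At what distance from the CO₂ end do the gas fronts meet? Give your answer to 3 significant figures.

Distances travelled in equal time are proportional to diffusion rates, so d_CO₂/d_SO₂ = √(M_SO₂/M_CO₂) = √(64.07/44.01) = 1.207.
With d_CO₂ + d_SO₂ = 0.819 m, d_SO₂ = 0.819/(1 + 1.207) = 0.3712 m.
d_CO₂ = 0.819 − 0.3712 = 0.448 m.

0.448 m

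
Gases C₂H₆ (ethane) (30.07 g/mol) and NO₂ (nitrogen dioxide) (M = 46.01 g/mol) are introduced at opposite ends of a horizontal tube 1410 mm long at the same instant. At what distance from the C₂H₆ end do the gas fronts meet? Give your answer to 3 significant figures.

Graham's law gives d_C₂H₆/d_NO₂ = rate_C₂H₆/rate_NO₂ = √(M_NO₂/M_C₂H₆) = √(46.01/30.07) = 1.237.
With d_C₂H₆ + d_NO₂ = 1410 mm, d_NO₂ = 1410/(1 + 1.237) = 630.3 mm.
d_C₂H₆ = 1410 − 630.3 = 780 mm.

780 mm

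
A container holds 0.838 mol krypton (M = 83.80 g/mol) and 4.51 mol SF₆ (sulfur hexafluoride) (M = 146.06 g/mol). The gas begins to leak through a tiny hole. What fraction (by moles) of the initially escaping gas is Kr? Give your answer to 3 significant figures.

0.197

Effusion rate of each component ∝ n_i/√M_i (partial pressure × 1/√M).
x_Kr(eff) = (n_Kr/√M_Kr) / (n_Kr/√M_Kr + n_SF₆/√M_SF₆)
= (0.838/√83.80) / (0.838/√83.80 + 4.51/√146.06) = 0.09154/(0.09154 + 0.3732) = 0.197.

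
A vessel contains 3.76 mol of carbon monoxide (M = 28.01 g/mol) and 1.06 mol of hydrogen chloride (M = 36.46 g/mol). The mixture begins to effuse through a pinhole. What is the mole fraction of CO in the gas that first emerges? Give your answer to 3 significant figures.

The effusion rate of species i is ∝ p_i/√M_i ∝ n_i/√M_i.
So x_CO in the escaping gas = (n_CO/√M_CO) / Σ(n_i/√M_i)
= (3.76/√28.01) / (3.76/√28.01 + 1.06/√36.46) = 0.7104/(0.7104 + 0.1755) = 0.802.

0.802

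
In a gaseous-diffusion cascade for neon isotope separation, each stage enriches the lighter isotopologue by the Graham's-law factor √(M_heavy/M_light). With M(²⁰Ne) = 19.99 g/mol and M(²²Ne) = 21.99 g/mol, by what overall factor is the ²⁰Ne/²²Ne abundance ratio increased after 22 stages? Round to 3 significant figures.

2.85

The single-stage factor is √(M_heavy/M_light), so 22 stages give [√(21.99/19.99)]^22 = (21.99/19.99)^(22/2).
= 1.10005^11 = 2.85.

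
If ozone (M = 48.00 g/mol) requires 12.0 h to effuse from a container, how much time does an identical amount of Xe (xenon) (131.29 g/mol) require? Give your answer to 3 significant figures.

Graham's law gives t_Xe/t_O₃ = √(M_Xe/M_O₃) = √(131.29/48.00) = √2.735 = 1.654.
So the time for Xe is 12.0 × 1.654 = 19.8 h.

19.8 h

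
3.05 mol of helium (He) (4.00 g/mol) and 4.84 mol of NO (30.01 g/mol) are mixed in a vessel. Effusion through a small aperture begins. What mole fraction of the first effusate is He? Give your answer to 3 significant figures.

0.633

Each component's effusion rate ∝ (its partial pressure)·(1/√M) ∝ n_i/√M_i.
x_He(eff) = (n_He/√M_He) / (n_He/√M_He + n_NO/√M_NO)
= (3.05/√4.00) / (3.05/√4.00 + 4.84/√30.01) = 1.525/(1.525 + 0.8835) = 0.633.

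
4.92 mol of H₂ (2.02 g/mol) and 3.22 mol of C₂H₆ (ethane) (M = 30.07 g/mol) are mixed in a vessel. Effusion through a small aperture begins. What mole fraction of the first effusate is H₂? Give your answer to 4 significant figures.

The effusion rate of species i is ∝ p_i/√M_i ∝ n_i/√M_i.
Mole fraction of H₂ in the effusate = (n_H₂/√M_H₂) / (n_H₂/√M_H₂ + n_C₂H₆/√M_C₂H₆)
= (4.92/√2.02) / (4.92/√2.02 + 3.22/√30.07) = 3.462/(3.462 + 0.5872) = 0.8550.

0.8550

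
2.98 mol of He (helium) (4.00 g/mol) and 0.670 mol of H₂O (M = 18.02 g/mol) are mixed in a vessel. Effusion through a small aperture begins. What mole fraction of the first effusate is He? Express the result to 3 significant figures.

0.904

Effusion rate of each component ∝ n_i/√M_i (partial pressure × 1/√M).
Mole fraction of He in the effusate = (n_He/√M_He) / (n_He/√M_He + n_H₂O/√M_H₂O)
= (2.98/√4.00) / (2.98/√4.00 + 0.670/√18.02) = 1.490/(1.490 + 0.1578) = 0.904.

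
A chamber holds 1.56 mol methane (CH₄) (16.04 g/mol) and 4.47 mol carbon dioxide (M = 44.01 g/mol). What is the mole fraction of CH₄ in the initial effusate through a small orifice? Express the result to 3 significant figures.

0.366

Rate_i ∝ x_i/√M_i (Graham's law weighted by mole fraction), so the effusate composition follows n_i/√M_i.
So x_CH₄ in the escaping gas = (n_CH₄/√M_CH₄) / Σ(n_i/√M_i)
= (1.56/√16.04) / (1.56/√16.04 + 4.47/√44.01) = 0.3895/(0.3895 + 0.6738) = 0.366.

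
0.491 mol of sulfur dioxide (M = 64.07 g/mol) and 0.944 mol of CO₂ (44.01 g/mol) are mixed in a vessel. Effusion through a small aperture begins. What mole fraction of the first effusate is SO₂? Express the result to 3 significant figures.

0.301

The effusion rate of species i is ∝ p_i/√M_i ∝ n_i/√M_i.
Mole fraction of SO₂ in the effusate = (n_SO₂/√M_SO₂) / (n_SO₂/√M_SO₂ + n_CO₂/√M_CO₂)
= (0.491/√64.07) / (0.491/√64.07 + 0.944/√44.01) = 0.06134/(0.06134 + 0.1423) = 0.301.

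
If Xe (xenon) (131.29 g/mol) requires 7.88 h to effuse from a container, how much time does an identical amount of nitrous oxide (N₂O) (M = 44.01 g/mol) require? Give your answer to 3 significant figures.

From Graham's law, t_N₂O/t_Xe = √(M_N₂O/M_Xe) = √(44.01/131.29) = √0.3352 = 0.5790.
So the time for N₂O is 7.88 × 0.5790 = 4.56 h.

4.56 h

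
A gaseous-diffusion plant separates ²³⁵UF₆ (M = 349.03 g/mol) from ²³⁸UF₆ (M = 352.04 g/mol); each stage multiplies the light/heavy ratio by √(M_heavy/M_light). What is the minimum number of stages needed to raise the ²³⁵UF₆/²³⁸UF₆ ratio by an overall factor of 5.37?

Single-stage factor α = √(352.04/349.03), so ln α = ½ ln(1.00862) = 0.004293.
Need α^N ≥ 5.37 ⇒ N ≥ ln(5.37) / ln α = 1.681 / 0.004293 = 391.49.
Minimum whole number of stages: N = 392.

392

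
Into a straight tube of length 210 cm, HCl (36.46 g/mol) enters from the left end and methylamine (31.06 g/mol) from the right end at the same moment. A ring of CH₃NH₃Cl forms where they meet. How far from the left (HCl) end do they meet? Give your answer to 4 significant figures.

100.8 cm

The fronts meet when d_HCl + d_CH₃NH₂ = L with d_HCl/d_CH₃NH₂ = √(M_CH₃NH₂/M_HCl) (Graham's law). Here √(M_CH₃NH₂/M_HCl) = √(31.06/36.46) = 0.9230.
With d_HCl + d_CH₃NH₂ = 210 cm, d_CH₃NH₂ = 210/(1 + 0.9230) = 109.2 cm.
d_HCl = 210 − 109.2 = 100.8 cm.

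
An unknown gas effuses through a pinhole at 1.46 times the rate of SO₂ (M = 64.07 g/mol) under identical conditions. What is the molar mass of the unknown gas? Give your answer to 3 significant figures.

30.1 g/mol

Since effusion rate ∝ 1/√M, rate_X/rate_SO₂ = √(M_SO₂/M_X).
1.46 = √(64.07/M_X)
M_X = 64.07 / 1.46² = 64.07 / 2.132 = 30.1 g/mol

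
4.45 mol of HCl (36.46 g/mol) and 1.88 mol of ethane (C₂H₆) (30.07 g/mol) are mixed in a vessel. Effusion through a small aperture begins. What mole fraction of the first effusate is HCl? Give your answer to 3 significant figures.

Each component's effusion rate ∝ (its partial pressure)·(1/√M) ∝ n_i/√M_i.
x_HCl(eff) = (n_HCl/√M_HCl) / (n_HCl/√M_HCl + n_C₂H₆/√M_C₂H₆)
= (4.45/√36.46) / (4.45/√36.46 + 1.88/√30.07) = 0.7370/(0.7370 + 0.3428) = 0.683.

0.683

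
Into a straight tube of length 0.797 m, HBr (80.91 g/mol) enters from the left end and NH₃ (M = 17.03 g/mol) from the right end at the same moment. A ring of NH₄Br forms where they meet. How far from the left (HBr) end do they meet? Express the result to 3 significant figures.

In equal time, each gas travels a distance ∝ its rate ∝ 1/√M, so d_HBr/d_NH₃ = √(M_NH₃/M_HBr) = √(17.03/80.91) = 0.4588.
With d_HBr + d_NH₃ = 0.797 m, d_NH₃ = 0.797/(1 + 0.4588) = 0.5463 m.
d_HBr = 0.797 − 0.5463 = 0.251 m.

0.251 m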